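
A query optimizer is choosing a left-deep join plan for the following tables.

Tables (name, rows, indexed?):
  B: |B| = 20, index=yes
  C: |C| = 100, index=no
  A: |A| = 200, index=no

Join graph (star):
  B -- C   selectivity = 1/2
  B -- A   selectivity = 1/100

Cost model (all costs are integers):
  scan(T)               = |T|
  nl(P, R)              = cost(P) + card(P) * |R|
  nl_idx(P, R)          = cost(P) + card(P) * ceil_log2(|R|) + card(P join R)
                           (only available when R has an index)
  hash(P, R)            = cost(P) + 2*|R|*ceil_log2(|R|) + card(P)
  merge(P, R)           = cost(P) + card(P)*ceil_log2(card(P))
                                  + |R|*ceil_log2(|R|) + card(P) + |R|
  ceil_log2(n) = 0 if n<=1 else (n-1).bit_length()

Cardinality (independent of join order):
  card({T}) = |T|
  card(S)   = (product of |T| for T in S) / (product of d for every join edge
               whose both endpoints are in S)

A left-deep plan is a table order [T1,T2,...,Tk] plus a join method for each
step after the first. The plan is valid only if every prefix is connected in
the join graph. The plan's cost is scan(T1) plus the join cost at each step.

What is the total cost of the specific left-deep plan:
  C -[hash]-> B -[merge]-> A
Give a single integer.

step 1: scan C: cost=100, card=100
step 2: join B via hash
    card(P join B) = 100*20/(2) = 1000
    cost = 100 + 2*20*5 + 100 = 400
step 3: join A via merge
    card(P join A) = 1000*200/(100) = 2000
    cost = 400 + 1000*10 + 200*8 + 1000 + 200 = 13200

13200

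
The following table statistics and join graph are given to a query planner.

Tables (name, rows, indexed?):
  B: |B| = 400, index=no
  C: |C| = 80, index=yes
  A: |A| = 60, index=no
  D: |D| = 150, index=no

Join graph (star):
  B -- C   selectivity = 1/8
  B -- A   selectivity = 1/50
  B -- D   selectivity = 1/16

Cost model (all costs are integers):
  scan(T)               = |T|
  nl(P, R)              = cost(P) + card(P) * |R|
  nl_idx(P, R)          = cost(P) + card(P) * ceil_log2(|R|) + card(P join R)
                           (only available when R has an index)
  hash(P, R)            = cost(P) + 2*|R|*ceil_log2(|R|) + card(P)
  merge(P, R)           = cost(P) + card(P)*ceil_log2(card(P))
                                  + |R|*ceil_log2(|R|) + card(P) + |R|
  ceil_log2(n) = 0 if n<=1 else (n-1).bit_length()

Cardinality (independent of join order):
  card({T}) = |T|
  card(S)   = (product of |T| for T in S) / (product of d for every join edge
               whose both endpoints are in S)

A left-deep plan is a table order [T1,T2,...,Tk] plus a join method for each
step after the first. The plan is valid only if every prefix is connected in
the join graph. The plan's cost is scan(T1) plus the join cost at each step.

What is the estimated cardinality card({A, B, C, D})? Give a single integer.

Tables in S: A(60), B(400), C(80), D(150)
Edges inside S: B-C(d=8), B-A(d=50), B-D(d=16)
numerator = 60 * 400 * 80 * 150 = 288000000
denominator = 8 * 50 * 16 = 6400
card(S) = 288000000 / 6400 = 45000

45000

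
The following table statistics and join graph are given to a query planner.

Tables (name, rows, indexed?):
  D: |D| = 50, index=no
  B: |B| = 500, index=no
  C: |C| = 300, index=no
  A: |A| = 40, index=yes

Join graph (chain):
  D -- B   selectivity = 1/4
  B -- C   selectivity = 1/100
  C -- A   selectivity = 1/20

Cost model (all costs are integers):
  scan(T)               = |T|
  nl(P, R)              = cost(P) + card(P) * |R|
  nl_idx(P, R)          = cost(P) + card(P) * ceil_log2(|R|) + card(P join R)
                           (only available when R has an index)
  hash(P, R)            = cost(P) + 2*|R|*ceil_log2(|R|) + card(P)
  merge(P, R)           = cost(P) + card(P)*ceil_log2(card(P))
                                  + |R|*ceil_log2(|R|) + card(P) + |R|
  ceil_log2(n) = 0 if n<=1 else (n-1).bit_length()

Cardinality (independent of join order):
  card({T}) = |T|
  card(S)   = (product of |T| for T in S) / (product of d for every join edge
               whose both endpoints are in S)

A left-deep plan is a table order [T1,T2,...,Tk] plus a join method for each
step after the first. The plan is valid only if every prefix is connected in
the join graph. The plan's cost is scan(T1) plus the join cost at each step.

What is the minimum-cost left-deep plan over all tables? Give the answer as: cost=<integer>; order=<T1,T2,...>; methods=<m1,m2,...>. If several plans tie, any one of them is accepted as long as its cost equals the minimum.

Selinger DP (subsets sized 1..n):
  {D}: scan cost=50, card=50
  {B}: scan cost=500, card=500
  {C}: scan cost=300, card=300
  {A}: scan cost=40, card=40
  {BD}: card=6250; try (D,hash)→1600, (B,merge)→5400, (D,merge)→5850, (B,hash)→9100, (B,nl)→25050, (D,nl)→25500; best=1600 via (D,hash)
  {BC}: card=1500; try (C,hash)→6400, (B,merge)→8300, (C,merge)→8500, (B,hash)→9600, (B,nl)→150300, (C,nl)→150500; best=6400 via (C,hash)
  {AC}: card=600; try (A,hash)→1080, (A,nl_idx)→2700, (C,merge)→3320, (A,merge)→3580, (C,hash)→5480, (C,nl)→12040 …(+1); best=1080 via (A,hash)
  {BCD}: card=18750; try (D,hash)→8500, (C,hash)→13250, (D,merge)→24750, (D,nl)→81400, (C,merge)→92100, (C,nl)→1876600; best=8500 via (D,hash)
  {ABC}: card=3000; try (A,hash)→8380, (B,hash)→10680, (B,merge)→12680, (A,nl_idx)→18400, (A,merge)→24680, (A,nl)→66400 …(+1); best=8380 via (A,hash)
  {ABCD}: card=37500; try (D,hash)→11980, (A,hash)→27730, (D,merge)→47730, (D,nl)→158380, (A,nl_idx)→158500, (A,merge)→308780 …(+1); best=11980 via (D,hash)

cost=11980; order=B,C,A,D; methods=hash,hash,hash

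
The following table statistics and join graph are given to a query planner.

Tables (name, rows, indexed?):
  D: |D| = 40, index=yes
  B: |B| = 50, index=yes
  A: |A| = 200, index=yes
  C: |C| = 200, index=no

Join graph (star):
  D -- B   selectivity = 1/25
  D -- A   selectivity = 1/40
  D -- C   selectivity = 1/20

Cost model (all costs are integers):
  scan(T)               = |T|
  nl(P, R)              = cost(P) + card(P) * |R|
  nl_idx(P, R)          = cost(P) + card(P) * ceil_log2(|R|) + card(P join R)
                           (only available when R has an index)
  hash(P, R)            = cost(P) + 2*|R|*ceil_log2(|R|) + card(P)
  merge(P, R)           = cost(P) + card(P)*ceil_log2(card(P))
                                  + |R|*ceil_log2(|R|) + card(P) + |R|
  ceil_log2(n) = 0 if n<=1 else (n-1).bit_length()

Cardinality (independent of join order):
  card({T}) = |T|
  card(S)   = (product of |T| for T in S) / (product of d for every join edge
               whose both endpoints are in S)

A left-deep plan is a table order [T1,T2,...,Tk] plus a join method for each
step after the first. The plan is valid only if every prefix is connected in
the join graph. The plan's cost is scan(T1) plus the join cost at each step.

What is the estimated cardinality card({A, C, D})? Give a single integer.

Tables in S: A(200), C(200), D(40)
Edges inside S: D-A(d=40), D-C(d=20)
numerator = 200 * 200 * 40 = 1600000
denominator = 40 * 20 = 800
card(S) = 1600000 / 800 = 2000

2000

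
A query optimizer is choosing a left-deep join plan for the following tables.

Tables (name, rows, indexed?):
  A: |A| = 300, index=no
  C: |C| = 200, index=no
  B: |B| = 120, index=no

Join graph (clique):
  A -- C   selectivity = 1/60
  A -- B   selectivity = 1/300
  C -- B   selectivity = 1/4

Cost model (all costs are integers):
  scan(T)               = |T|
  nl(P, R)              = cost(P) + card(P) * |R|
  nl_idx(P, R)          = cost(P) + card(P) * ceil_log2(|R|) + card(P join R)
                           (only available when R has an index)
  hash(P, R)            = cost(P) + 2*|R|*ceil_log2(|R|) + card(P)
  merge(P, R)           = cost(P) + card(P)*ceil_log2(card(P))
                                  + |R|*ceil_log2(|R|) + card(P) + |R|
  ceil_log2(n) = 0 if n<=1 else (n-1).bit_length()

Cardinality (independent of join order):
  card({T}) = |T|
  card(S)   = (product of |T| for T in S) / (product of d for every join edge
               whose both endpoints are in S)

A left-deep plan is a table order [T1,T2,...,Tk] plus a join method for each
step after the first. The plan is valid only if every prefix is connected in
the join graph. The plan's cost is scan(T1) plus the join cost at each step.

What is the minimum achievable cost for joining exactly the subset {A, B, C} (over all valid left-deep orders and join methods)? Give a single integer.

5040

Selinger DP over subsets of {A,B,C}:
  {A}: scan cost=300, card=300
  {C}: scan cost=200, card=200
  {B}: scan cost=120, card=120
  {AC}: card=1000; try (C,hash)→3800, (A,merge)→5000, (C,merge)→5100, (A,hash)→5800, (A,nl)→60200, (C,nl)→60300; best=3800 via (C,hash)
  {AB}: card=120; try (B,hash)→2280, (A,merge)→4080, (B,merge)→4260, (A,hash)→5640, (A,nl)→36120, (B,nl)→36300; best=2280 via (B,hash)
  {BC}: card=6000; try (B,hash)→2080, (C,merge)→2880, (B,merge)→2960, (C,hash)→3440, (C,nl)→24120, (B,nl)→24200; best=2080 via (B,hash)
  {ABC}: card=100; try (C,merge)→5040, (C,hash)→5600, (B,hash)→6480, (A,hash)→13480, (B,merge)→15760, (C,nl)→26280 …(+3); best=5040 via (C,merge)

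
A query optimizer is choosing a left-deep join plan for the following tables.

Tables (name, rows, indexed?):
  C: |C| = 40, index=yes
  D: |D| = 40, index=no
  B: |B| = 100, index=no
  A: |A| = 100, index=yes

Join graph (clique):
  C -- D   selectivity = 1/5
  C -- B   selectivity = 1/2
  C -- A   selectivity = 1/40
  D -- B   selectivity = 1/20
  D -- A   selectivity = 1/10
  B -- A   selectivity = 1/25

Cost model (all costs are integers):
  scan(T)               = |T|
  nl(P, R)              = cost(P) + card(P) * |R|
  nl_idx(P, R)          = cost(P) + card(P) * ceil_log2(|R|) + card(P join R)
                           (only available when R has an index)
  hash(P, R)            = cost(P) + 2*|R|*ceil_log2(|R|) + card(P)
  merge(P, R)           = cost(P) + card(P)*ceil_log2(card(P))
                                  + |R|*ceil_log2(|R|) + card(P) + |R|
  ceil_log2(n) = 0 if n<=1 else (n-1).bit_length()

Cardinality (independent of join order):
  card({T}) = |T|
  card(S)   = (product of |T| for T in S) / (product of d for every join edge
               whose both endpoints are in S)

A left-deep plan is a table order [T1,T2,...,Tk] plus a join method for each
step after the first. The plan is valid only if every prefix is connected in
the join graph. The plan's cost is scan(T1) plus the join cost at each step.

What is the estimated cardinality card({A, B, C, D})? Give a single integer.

Tables in S: A(100), B(100), C(40), D(40)
Edges inside S: C-D(d=5), C-B(d=2), C-A(d=40), D-B(d=20), D-A(d=10), B-A(d=25)
numerator = 100 * 100 * 40 * 40 = 16000000
denominator = 5 * 2 * 40 * 20 * 10 * 25 = 2000000
card(S) = 16000000 / 2000000 = 8

8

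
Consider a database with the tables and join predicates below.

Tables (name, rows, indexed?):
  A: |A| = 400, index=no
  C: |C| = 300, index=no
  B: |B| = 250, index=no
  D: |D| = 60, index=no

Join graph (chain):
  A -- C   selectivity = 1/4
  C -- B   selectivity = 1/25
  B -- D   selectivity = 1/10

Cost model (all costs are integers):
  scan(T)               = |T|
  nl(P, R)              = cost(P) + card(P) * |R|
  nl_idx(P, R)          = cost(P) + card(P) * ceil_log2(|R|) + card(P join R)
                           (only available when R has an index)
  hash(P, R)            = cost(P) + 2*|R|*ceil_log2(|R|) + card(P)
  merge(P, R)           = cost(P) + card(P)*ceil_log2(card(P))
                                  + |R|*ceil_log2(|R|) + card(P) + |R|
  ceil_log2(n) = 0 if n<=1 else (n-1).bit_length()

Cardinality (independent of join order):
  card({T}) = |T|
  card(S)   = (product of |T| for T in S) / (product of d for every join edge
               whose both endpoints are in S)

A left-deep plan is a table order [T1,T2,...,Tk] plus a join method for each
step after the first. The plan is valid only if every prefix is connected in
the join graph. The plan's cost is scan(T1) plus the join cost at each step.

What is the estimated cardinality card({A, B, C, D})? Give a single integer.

Tables in S: A(400), B(250), C(300), D(60)
Edges inside S: A-C(d=4), C-B(d=25), B-D(d=10)
numerator = 400 * 250 * 300 * 60 = 1800000000
denominator = 4 * 25 * 10 = 1000
card(S) = 1800000000 / 1000 = 1800000

1800000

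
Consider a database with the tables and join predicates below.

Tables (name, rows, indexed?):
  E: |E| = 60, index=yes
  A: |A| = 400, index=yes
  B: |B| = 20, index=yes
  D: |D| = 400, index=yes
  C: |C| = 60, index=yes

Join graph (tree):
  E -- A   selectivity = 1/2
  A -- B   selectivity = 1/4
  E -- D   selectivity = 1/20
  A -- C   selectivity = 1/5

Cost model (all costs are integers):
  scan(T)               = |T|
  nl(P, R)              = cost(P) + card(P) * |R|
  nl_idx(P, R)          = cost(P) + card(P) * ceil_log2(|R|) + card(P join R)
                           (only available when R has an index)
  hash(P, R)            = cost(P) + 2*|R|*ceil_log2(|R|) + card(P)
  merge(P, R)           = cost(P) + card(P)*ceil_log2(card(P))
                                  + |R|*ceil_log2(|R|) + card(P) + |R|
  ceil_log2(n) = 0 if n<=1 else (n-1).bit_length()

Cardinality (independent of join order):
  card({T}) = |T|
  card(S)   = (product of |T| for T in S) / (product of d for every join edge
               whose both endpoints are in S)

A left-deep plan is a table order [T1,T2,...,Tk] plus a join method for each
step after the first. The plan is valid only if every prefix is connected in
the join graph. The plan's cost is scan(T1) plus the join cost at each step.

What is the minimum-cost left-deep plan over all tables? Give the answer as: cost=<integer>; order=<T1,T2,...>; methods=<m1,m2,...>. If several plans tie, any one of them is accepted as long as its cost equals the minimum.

cost=755640; order=A,B,C,E,D; methods=hash,hash,hash,hash

Selinger DP (subsets sized 1..n):
  {E}: scan cost=60, card=60
  {A}: scan cost=400, card=400
  {B}: scan cost=20, card=20
  {D}: scan cost=400, card=400
  {C}: scan cost=60, card=60
  {AE}: card=12000; try (E,hash)→1520, (A,merge)→4480, (E,merge)→4820, (A,hash)→7320, (A,nl_idx)→12600, (E,nl_idx)→14800 …(+2); best=1520 via (E,hash)
  {DE}: card=1200; try (E,hash)→1520, (D,nl_idx)→1800, (E,nl_idx)→4000, (D,merge)→4480, (E,merge)→4820, (D,hash)→7320 …(+2); best=1520 via (E,hash)
  {AB}: card=2000; try (B,hash)→1000, (A,nl_idx)→2200, (A,merge)→4140, (B,nl_idx)→4400, (B,merge)→4520, (A,hash)→7240 …(+2); best=1000 via (B,hash)
  {AC}: card=4800; try (C,hash)→1520, (A,merge)→4480, (C,merge)→4820, (A,nl_idx)→5400, (A,hash)→7320, (C,nl_idx)→7600 …(+2); best=1520 via (C,hash)
  {ABE}: card=60000; try (E,hash)→3720, (B,hash)→13720, (E,merge)→25420, (E,nl_idx)→73000, (E,nl)→121000, (B,nl_idx)→121520 …(+2); best=3720 via (E,hash)
  {ADE}: card=240000; try (A,hash)→9920, (A,merge)→19920, (D,hash)→20720, (D,merge)→185520, (A,nl_idx)→252320, (D,nl_idx)→349520 …(+2); best=9920 via (A,hash)
  {ACE}: card=144000; try (E,hash)→7040, (C,hash)→14240, (E,merge)→69140, (E,nl_idx)→174320, (C,merge)→181940, (C,nl_idx)→217520 …(+2); best=7040 via (E,hash)
  {ABC}: card=24000; try (C,hash)→3720, (B,hash)→6520, (C,merge)→25420, (C,nl_idx)→37000, (B,nl_idx)→49520, (B,merge)→68840 …(+2); best=3720 via (C,hash)
  {ABDE}: card=1200000; try (D,hash)→70920, (B,hash)→250120, (D,merge)→1027720, (D,nl_idx)→1743720, (B,nl_idx)→2409920, (B,merge)→4570040 …(+2); best=70920 via (D,hash)
  {ABCE}: card=720000; try (E,hash)→28440, (C,hash)→64440, (B,hash)→151240, (E,merge)→388140, (E,nl_idx)→867720, (C,merge)→1024140 …(+6); best=28440 via (E,hash)
  {ACDE}: card=2880000; try (D,hash)→158240, (C,hash)→250640, (D,merge)→2747040, (D,nl_idx)→4183040, (C,nl_idx)→4329920, (C,merge)→4570340 …(+2); best=158240 via (D,hash)
  {ABCDE}: card=14400000; try (D,hash)→755640, (C,hash)→1271640, (B,hash)→3038440, (D,merge)→15152440, (D,nl_idx)→20908440, (C,nl_idx)→21670920 …(+6); best=755640 via (D,hash)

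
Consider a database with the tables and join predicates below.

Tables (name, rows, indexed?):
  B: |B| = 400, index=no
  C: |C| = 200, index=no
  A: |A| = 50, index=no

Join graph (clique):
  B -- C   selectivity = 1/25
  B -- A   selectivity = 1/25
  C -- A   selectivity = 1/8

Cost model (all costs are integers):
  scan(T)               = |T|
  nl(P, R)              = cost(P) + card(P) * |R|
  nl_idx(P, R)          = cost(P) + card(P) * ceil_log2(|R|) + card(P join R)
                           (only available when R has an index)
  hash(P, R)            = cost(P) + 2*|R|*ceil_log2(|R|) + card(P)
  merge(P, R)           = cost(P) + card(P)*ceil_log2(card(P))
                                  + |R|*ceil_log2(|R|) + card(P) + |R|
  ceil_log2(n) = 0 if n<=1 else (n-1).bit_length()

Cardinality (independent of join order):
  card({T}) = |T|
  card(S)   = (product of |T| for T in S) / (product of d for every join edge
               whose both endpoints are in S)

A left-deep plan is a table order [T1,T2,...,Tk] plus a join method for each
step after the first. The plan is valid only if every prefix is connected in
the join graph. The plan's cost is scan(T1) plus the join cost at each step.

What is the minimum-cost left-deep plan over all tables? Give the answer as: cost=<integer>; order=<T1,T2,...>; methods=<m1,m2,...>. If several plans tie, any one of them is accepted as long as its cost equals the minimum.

Selinger DP (subsets sized 1..n):
  {B}: scan cost=400, card=400
  {C}: scan cost=200, card=200
  {A}: scan cost=50, card=50
  {BC}: card=3200; try (C,hash)→4000, (B,merge)→6000, (C,merge)→6200, (B,hash)→7600, (B,nl)→80200, (C,nl)→80400; best=4000 via (C,hash)
  {AB}: card=800; try (A,hash)→1400, (B,merge)→4400, (A,merge)→4750, (B,hash)→7300, (B,nl)→20050, (A,nl)→20400; best=1400 via (A,hash)
  {AC}: card=1250; try (A,hash)→1000, (C,merge)→2200, (A,merge)→2350, (C,hash)→3300, (C,nl)→10050, (A,nl)→10200; best=1000 via (A,hash)
  {ABC}: card=800; try (C,hash)→5400, (A,hash)→7800, (B,hash)→9450, (C,merge)→12000, (B,merge)→20000, (A,merge)→45950 …(+3); best=5400 via (C,hash)

cost=5400; order=B,A,C; methods=hash,hash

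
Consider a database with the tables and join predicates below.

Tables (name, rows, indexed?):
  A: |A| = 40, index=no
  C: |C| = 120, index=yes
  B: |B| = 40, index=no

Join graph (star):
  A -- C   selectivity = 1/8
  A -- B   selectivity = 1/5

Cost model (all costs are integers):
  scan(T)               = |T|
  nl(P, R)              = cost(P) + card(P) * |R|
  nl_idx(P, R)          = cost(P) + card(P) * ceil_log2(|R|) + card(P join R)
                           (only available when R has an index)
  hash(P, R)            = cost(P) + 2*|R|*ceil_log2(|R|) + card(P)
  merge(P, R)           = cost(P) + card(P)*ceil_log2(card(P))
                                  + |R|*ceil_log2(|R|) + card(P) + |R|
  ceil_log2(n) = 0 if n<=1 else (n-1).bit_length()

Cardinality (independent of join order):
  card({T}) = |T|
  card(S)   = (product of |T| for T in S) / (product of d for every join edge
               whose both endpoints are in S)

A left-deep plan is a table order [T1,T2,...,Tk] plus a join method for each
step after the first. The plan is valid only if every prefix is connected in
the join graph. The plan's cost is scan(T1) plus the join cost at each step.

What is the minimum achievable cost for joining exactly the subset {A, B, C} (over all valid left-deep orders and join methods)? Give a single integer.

1800

Selinger DP over subsets of {A,B,C}:
  {A}: scan cost=40, card=40
  {C}: scan cost=120, card=120
  {B}: scan cost=40, card=40
  {AC}: card=600; try (A,hash)→720, (C,nl_idx)→920, (C,merge)→1280, (A,merge)→1360, (C,hash)→1760, (C,nl)→4840 …(+1); best=720 via (A,hash)
  {AB}: card=320; try (B,hash)→560, (A,hash)→560, (B,merge)→600, (A,merge)→600, (B,nl)→1640, (A,nl)→1640; best=560 via (B,hash)
  {ABC}: card=4800; try (B,hash)→1800, (C,hash)→2560, (C,merge)→4720, (C,nl_idx)→7600, (B,merge)→7600, (B,nl)→24720 …(+1); best=1800 via (B,hash)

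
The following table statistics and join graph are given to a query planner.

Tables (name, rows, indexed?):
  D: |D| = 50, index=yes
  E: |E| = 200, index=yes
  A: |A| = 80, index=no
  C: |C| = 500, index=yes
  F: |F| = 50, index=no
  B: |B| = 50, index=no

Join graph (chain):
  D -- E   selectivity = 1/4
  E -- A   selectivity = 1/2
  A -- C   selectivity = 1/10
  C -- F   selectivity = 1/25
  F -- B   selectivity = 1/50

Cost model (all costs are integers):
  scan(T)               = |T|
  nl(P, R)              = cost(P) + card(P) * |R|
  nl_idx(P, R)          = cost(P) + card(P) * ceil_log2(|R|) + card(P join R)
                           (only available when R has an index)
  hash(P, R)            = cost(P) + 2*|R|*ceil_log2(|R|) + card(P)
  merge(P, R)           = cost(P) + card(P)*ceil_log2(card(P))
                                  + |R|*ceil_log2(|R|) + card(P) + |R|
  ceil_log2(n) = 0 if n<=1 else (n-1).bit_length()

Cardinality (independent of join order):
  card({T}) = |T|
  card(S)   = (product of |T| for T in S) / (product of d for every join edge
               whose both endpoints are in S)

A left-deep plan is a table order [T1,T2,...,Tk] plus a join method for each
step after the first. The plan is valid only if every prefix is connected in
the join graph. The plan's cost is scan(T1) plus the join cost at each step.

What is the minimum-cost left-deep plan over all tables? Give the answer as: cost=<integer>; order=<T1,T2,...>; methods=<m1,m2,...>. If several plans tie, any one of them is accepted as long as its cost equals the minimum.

cost=816070; order=B,F,C,A,E,D; methods=hash,nl_idx,hash,hash,hash

Selinger DP (subsets sized 1..n):
  {D}: scan cost=50, card=50
  {E}: scan cost=200, card=200
  {A}: scan cost=80, card=80
  {C}: scan cost=500, card=500
  {F}: scan cost=50, card=50
  {B}: scan cost=50, card=50
  {DE}: card=2500; try (D,hash)→1000, (E,merge)→2200, (D,merge)→2350, (E,nl_idx)→2950, (E,hash)→3300, (D,nl_idx)→3900 …(+2); best=1000 via (D,hash)
  {AE}: card=8000; try (A,hash)→1520, (E,merge)→2520, (A,merge)→2640, (E,hash)→3360, (E,nl_idx)→8720, (E,nl)→16080 …(+1); best=1520 via (A,hash)
  {AC}: card=4000; try (A,hash)→2120, (C,nl_idx)→4800, (C,merge)→5720, (A,merge)→6140, (C,hash)→9160, (C,nl)→40080 …(+1); best=2120 via (A,hash)
  {CF}: card=1000; try (C,nl_idx)→1500, (F,hash)→1600, (C,merge)→5400, (F,merge)→5850, (C,hash)→9100, (C,nl)→25050 …(+1); best=1500 via (C,nl_idx)
  {BF}: card=50; try (F,hash)→700, (B,hash)→700, (F,merge)→750, (B,merge)→750, (F,nl)→2550, (B,nl)→2550; best=700 via (F,hash)
  {ADE}: card=100000; try (A,hash)→4620, (D,hash)→10120, (A,merge)→34140, (D,merge)→113870, (D,nl_idx)→149520, (A,nl)→201000 …(+1); best=4620 via (A,hash)
  {ACE}: card=400000; try (E,hash)→9320, (C,hash)→18520, (E,merge)→55920, (C,merge)→118520, (E,nl_idx)→434120, (C,nl_idx)→473520 …(+2); best=9320 via (E,hash)
  {ACF}: card=8000; try (A,hash)→3620, (F,hash)→6720, (A,merge)→13140, (F,merge)→54470, (A,nl)→81500, (F,nl)→202120; best=3620 via (A,hash)
  {BCF}: card=1000; try (C,nl_idx)→2150, (B,hash)→3100, (C,merge)→6050, (C,hash)→9750, (B,merge)→12850, (C,nl)→25700 …(+1); best=2150 via (C,nl_idx)
  {ACDE}: card=5000000; try (C,hash)→113620, (D,hash)→409920, (C,merge)→1809620, (C,nl_idx)→5904620, (D,nl_idx)→7409320, (D,merge)→8009670 …(+2); best=113620 via (C,hash)
  {ACEF}: card=800000; try (E,hash)→14820, (E,merge)→117420, (F,hash)→409920, (E,nl_idx)→867620, (E,nl)→1603620, (F,merge)→8009670 …(+1); best=14820 via (E,hash)
  {ABCF}: card=8000; try (A,hash)→4270, (B,hash)→12220, (A,merge)→13790, (A,nl)→82150, (B,merge)→115970, (B,nl)→403620; best=4270 via (A,hash)
  {ACDEF}: card=10000000; try (D,hash)→815420, (F,hash)→5114220, (D,nl_idx)→14814820, (D,merge)→16815170, (D,nl)→40014820, (F,merge)→120113970 …(+1); best=815420 via (D,hash)
  {ABCEF}: card=800000; try (E,hash)→15470, (E,merge)→118070, (B,hash)→815420, (E,nl_idx)→868270, (E,nl)→1604270, (B,merge)→16815170 …(+1); best=15470 via (E,hash)
  {ABCDEF}: card=10000000; try (D,hash)→816070, (B,hash)→10816020, (D,nl_idx)→14815470, (D,merge)→16815820, (D,nl)→40015470, (B,merge)→250815770 …(+1); best=816070 via (D,hash)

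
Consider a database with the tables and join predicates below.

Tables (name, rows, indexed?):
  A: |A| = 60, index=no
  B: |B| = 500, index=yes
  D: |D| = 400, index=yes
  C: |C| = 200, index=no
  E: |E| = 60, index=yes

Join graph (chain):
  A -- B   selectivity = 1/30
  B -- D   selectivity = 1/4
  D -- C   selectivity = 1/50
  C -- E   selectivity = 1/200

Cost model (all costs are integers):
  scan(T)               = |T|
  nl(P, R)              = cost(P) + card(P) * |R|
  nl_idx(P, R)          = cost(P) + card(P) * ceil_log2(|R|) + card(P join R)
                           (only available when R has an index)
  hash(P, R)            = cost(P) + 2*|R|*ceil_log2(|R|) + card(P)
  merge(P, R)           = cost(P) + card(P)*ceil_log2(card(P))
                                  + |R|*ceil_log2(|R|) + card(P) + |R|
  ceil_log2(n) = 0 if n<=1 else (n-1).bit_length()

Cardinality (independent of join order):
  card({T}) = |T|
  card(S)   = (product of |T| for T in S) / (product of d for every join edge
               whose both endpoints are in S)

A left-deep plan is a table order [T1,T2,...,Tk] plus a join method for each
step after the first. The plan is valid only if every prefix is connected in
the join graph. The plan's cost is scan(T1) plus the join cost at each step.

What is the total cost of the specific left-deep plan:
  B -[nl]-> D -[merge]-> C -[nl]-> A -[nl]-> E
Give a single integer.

step 1: scan B: cost=500, card=500
step 2: join D via nl
    card(P join D) = 500*400/(4) = 50000
    cost = 500 + 500*400 = 200500
step 3: join C via merge
    card(P join C) = 50000*200/(50) = 200000
    cost = 200500 + 50000*16 + 200*8 + 50000 + 200 = 1052300
step 4: join A via nl
    card(P join A) = 200000*60/(30) = 400000
    cost = 1052300 + 200000*60 = 13052300
step 5: join E via nl
    card(P join E) = 400000*60/(200) = 120000
    cost = 13052300 + 400000*60 = 37052300

37052300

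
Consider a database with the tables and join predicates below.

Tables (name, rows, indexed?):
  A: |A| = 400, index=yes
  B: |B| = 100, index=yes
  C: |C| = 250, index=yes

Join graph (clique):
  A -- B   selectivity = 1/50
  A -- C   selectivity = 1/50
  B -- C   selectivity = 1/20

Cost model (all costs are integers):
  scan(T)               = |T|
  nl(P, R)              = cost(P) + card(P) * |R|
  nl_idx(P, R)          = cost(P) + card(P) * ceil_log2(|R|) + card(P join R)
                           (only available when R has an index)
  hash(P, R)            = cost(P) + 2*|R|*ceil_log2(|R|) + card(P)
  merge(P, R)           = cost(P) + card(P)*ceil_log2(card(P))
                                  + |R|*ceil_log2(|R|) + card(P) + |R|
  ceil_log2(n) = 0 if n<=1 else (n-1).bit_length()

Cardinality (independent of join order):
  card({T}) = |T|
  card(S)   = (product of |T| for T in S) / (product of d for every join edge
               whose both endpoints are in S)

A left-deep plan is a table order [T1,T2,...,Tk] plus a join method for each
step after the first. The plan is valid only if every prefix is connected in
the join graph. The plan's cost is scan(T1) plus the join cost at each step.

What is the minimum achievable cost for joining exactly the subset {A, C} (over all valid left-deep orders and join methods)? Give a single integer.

Selinger DP over subsets of {A,C}:
  {A}: scan cost=400, card=400
  {C}: scan cost=250, card=250
  {AC}: card=2000; try (A,nl_idx)→4500, (C,hash)→4800, (C,nl_idx)→5600, (A,merge)→6500, (C,merge)→6650, (A,hash)→7700 …(+2); best=4500 via (A,nl_idx)

4500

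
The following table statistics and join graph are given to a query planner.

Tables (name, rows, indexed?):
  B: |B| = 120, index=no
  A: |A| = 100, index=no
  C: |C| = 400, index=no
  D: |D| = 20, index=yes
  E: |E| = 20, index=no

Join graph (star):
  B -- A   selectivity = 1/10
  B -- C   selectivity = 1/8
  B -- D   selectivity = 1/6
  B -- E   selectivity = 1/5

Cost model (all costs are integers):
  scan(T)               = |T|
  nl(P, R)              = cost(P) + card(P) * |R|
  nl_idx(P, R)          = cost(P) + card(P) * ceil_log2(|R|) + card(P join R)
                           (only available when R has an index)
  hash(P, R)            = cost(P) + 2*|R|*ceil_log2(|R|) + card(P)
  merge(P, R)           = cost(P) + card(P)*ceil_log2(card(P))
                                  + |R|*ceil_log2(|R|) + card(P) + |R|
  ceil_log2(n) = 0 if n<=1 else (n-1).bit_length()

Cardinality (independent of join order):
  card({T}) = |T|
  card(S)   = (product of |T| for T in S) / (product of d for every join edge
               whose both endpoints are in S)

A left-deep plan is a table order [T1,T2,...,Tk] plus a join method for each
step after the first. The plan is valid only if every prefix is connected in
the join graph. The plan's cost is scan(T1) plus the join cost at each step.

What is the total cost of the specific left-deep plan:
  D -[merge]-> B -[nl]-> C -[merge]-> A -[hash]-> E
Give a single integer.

step 1: scan D: cost=20, card=20
step 2: join B via merge
    card(P join B) = 20*120/(6) = 400
    cost = 20 + 20*5 + 120*7 + 20 + 120 = 1100
step 3: join C via nl
    card(P join C) = 400*400/(8) = 20000
    cost = 1100 + 400*400 = 161100
step 4: join A via merge
    card(P join A) = 20000*100/(10) = 200000
    cost = 161100 + 20000*15 + 100*7 + 20000 + 100 = 481900
step 5: join E via hash
    card(P join E) = 200000*20/(5) = 800000
    cost = 481900 + 2*20*5 + 200000 = 682100

682100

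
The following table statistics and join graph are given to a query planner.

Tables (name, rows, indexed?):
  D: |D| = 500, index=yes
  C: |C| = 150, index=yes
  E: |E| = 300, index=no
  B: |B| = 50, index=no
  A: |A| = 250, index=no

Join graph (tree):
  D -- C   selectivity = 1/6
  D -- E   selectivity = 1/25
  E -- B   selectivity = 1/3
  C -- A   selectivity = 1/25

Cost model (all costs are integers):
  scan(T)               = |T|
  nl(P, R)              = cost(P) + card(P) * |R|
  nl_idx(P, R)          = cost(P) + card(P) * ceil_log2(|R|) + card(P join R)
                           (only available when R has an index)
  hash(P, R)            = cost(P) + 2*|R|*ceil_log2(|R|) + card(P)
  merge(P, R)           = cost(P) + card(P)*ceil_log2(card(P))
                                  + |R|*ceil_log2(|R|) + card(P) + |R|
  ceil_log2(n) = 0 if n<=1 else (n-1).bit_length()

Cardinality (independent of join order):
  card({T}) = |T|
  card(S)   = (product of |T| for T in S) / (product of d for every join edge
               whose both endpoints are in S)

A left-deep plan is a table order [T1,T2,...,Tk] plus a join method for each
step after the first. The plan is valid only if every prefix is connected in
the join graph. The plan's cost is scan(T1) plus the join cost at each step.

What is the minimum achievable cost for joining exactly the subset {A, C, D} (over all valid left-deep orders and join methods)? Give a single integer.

Selinger DP over subsets of {A,C,D}:
  {D}: scan cost=500, card=500
  {C}: scan cost=150, card=150
  {A}: scan cost=250, card=250
  {CD}: card=12500; try (C,hash)→3400, (D,merge)→6500, (C,merge)→6850, (D,hash)→9300, (D,nl_idx)→14000, (C,nl_idx)→17000 …(+2); best=3400 via (C,hash)
  {AC}: card=1500; try (C,hash)→2900, (C,nl_idx)→3750, (A,merge)→3750, (C,merge)→3850, (A,hash)→4300, (A,nl)→37650 …(+1); best=2900 via (C,hash)
  {ACD}: card=125000; try (D,hash)→13400, (A,hash)→19900, (D,merge)→25900, (D,nl_idx)→141400, (A,merge)→193150, (D,nl)→752900 …(+1); best=13400 via (D,hash)

13400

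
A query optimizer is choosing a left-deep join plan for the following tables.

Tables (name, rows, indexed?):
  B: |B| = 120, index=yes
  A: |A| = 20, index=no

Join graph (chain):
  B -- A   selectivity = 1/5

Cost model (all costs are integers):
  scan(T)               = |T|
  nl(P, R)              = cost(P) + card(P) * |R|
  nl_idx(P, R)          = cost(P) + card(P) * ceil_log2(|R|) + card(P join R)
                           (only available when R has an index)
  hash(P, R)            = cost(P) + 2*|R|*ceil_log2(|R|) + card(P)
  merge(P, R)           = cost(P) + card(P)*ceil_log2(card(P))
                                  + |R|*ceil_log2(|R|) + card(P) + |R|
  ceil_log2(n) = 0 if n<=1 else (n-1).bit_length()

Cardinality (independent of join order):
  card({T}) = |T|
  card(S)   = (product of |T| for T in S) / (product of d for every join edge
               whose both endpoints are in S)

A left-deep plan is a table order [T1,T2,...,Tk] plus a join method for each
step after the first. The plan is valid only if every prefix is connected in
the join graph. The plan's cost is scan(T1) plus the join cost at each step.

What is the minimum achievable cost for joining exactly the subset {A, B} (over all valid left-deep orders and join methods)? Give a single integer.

440

Selinger DP over subsets of {A,B}:
  {B}: scan cost=120, card=120
  {A}: scan cost=20, card=20
  {AB}: card=480; try (A,hash)→440, (B,nl_idx)→640, (B,merge)→1100, (A,merge)→1200, (B,hash)→1720, (B,nl)→2420 …(+1); best=440 via (A,hash)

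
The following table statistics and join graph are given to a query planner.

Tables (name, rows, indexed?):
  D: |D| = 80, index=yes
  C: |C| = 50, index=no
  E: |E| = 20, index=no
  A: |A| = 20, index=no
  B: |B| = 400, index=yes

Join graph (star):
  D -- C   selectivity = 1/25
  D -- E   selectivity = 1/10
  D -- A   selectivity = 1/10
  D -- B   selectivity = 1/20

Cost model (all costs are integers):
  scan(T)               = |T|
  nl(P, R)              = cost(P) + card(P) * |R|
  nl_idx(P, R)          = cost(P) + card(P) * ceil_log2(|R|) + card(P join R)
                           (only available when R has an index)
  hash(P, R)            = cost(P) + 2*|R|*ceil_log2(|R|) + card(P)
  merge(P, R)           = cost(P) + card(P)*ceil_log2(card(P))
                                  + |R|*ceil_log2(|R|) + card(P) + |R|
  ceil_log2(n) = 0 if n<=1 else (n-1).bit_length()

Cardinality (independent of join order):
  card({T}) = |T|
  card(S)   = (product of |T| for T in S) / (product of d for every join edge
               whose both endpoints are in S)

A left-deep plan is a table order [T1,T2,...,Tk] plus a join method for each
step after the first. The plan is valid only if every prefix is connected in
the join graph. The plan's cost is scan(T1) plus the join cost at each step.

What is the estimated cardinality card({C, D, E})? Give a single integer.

320

Tables in S: C(50), D(80), E(20)
Edges inside S: D-C(d=25), D-E(d=10)
numerator = 50 * 80 * 20 = 80000
denominator = 25 * 10 = 250
card(S) = 80000 / 250 = 320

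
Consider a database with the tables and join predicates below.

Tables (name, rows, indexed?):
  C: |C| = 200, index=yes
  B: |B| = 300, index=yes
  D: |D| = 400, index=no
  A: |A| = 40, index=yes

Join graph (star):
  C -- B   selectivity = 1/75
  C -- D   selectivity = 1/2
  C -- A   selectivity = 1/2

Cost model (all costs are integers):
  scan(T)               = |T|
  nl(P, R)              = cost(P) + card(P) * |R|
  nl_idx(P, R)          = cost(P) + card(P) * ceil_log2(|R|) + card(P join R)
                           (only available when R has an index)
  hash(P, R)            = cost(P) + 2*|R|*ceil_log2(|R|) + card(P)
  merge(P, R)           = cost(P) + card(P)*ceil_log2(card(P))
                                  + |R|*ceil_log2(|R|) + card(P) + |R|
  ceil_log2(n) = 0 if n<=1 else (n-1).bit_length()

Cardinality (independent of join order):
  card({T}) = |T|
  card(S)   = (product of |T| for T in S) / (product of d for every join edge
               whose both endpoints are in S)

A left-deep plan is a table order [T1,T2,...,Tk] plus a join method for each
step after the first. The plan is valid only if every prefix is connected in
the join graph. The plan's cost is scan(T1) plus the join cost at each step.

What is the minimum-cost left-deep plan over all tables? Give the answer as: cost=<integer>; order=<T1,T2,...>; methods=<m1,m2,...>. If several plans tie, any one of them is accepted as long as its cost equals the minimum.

Selinger DP (subsets sized 1..n):
  {C}: scan cost=200, card=200
  {B}: scan cost=300, card=300
  {D}: scan cost=400, card=400
  {A}: scan cost=40, card=40
  {BC}: card=800; try (B,nl_idx)→2800, (C,nl_idx)→3500, (C,hash)→3800, (B,merge)→5000, (C,merge)→5100, (B,hash)→5800 …(+2); best=2800 via (B,nl_idx)
  {CD}: card=40000; try (C,hash)→4000, (D,merge)→6000, (C,merge)→6200, (D,hash)→7600, (C,nl_idx)→43600, (D,nl)→80200 …(+1); best=4000 via (C,hash)
  {AC}: card=4000; try (A,hash)→880, (C,merge)→2120, (A,merge)→2280, (C,hash)→3280, (C,nl_idx)→4360, (A,nl_idx)→5400 …(+2); best=880 via (A,hash)
  {BCD}: card=160000; try (D,hash)→10800, (D,merge)→15600, (B,hash)→49400, (D,nl)→322800, (B,nl_idx)→524000, (B,merge)→687000 …(+1); best=10800 via (D,hash)
  {ABC}: card=16000; try (A,hash)→4080, (B,hash)→10280, (A,merge)→11880, (A,nl_idx)→23600, (A,nl)→34800, (B,nl_idx)→52880 …(+2); best=4080 via (A,hash)
  {ACD}: card=800000; try (D,hash)→12080, (A,hash)→44480, (D,merge)→56880, (A,merge)→684280, (A,nl_idx)→1044000, (D,nl)→1600880 …(+1); best=12080 via (D,hash)
  {ABCD}: card=3200000; try (D,hash)→27280, (A,hash)→171280, (D,merge)→248080, (B,hash)→817480, (A,merge)→3051080, (A,nl_idx)→4170800 …(+5); best=27280 via (D,hash)

cost=27280; order=C,B,A,D; methods=nl_idx,hash,hash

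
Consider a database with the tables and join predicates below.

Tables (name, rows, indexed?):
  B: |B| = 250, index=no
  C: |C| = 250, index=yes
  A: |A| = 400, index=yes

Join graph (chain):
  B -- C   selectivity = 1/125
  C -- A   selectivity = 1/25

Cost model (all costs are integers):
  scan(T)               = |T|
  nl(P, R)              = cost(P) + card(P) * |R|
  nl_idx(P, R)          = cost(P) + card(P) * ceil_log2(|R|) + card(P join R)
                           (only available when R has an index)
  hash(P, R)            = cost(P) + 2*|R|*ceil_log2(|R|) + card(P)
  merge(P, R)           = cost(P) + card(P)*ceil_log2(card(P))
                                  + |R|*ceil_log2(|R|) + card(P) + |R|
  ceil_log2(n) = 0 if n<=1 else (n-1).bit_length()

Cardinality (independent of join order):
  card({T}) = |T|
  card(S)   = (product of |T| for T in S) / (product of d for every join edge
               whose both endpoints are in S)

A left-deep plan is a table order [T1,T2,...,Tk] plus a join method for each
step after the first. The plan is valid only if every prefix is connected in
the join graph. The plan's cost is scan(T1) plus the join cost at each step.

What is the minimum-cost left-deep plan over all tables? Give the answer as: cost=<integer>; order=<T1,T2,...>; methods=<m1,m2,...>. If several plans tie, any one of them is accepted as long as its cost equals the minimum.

cost=10450; order=B,C,A; methods=nl_idx,hash

Selinger DP (subsets sized 1..n):
  {B}: scan cost=250, card=250
  {C}: scan cost=250, card=250
  {A}: scan cost=400, card=400
  {BC}: card=500; try (C,nl_idx)→2750, (C,hash)→4500, (B,hash)→4500, (C,merge)→4750, (B,merge)→4750, (C,nl)→62750 …(+1); best=2750 via (C,nl_idx)
  {AC}: card=4000; try (C,hash)→4800, (A,merge)→6500, (A,nl_idx)→6500, (C,merge)→6650, (C,nl_idx)→7600, (A,hash)→7700 …(+2); best=4800 via (C,hash)
  {ABC}: card=8000; try (A,hash)→10450, (A,merge)→11750, (B,hash)→12800, (A,nl_idx)→15250, (B,merge)→59050, (A,nl)→202750 …(+1); best=10450 via (A,hash)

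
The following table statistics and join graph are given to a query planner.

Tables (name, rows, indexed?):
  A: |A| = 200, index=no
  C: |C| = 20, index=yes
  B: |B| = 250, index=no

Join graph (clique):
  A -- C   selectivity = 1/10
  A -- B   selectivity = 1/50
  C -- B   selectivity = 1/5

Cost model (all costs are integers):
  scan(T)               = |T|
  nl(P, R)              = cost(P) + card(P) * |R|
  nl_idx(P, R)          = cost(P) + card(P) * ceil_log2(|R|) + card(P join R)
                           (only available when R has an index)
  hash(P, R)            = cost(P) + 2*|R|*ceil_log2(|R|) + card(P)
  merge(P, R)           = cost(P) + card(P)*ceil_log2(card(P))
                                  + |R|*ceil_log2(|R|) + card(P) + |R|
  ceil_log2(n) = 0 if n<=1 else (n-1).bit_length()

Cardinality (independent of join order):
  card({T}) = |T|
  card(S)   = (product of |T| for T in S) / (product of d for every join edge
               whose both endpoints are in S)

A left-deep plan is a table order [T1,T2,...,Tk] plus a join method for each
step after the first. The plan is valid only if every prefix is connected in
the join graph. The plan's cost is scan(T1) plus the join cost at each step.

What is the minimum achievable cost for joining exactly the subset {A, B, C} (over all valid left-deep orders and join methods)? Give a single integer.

4900

Selinger DP over subsets of {A,B,C}:
  {A}: scan cost=200, card=200
  {C}: scan cost=20, card=20
  {B}: scan cost=250, card=250
  {AC}: card=400; try (C,hash)→600, (C,nl_idx)→1600, (A,merge)→1940, (C,merge)→2120, (A,hash)→3240, (A,nl)→4020 …(+1); best=600 via (C,hash)
  {AB}: card=1000; try (A,hash)→3700, (B,merge)→4250, (A,merge)→4300, (B,hash)→4400, (B,nl)→50200, (A,nl)→50250; best=3700 via (A,hash)
  {BC}: card=1000; try (C,hash)→700, (B,merge)→2390, (C,nl_idx)→2500, (C,merge)→2620, (B,hash)→4040, (B,nl)→5020 …(+1); best=700 via (C,hash)
  {ABC}: card=400; try (C,hash)→4900, (A,hash)→4900, (B,hash)→5000, (B,merge)→6850, (C,nl_idx)→9100, (A,merge)→13500 …(+4); best=4900 via (C,hash)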